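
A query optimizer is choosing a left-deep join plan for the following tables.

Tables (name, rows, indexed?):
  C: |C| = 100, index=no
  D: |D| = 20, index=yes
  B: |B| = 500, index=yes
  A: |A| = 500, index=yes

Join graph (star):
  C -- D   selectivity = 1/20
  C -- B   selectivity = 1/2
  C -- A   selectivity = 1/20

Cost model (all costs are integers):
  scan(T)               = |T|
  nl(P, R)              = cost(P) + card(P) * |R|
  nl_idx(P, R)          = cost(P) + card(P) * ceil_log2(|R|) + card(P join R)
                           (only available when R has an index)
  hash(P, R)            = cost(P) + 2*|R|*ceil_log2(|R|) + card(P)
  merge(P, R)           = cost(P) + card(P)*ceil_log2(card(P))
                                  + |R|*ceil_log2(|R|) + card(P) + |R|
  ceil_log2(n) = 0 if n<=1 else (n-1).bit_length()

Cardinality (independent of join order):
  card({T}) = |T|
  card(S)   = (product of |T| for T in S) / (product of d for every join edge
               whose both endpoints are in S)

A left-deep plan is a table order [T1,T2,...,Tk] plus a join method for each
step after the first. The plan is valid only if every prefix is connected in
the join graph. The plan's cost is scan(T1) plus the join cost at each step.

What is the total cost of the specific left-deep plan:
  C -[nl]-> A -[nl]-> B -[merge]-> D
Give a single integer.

step 1: scan C: cost=100, card=100
step 2: join A via nl
    card(P join A) = 100*500/(20) = 2500
    cost = 100 + 100*500 = 50100
step 3: join B via nl
    card(P join B) = 2500*500/(2) = 625000
    cost = 50100 + 2500*500 = 1300100
step 4: join D via merge
    card(P join D) = 625000*20/(20) = 625000
    cost = 1300100 + 625000*20 + 20*5 + 625000 + 20 = 14425220

14425220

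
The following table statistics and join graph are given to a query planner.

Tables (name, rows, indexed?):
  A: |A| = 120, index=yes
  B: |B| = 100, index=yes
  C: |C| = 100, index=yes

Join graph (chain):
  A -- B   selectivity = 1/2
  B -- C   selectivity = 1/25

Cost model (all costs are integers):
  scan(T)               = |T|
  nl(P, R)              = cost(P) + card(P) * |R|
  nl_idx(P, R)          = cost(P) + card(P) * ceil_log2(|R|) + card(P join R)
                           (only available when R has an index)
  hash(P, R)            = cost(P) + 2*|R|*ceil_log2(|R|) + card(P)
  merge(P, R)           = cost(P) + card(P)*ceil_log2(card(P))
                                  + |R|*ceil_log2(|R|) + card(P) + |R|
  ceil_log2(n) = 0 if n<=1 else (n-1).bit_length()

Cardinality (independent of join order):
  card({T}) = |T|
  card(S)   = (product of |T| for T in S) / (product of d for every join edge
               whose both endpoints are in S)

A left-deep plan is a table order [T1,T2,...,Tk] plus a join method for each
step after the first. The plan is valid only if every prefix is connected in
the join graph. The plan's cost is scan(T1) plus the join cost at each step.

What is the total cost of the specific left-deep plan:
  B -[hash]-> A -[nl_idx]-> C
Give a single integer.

67880

step 1: scan B: cost=100, card=100
step 2: join A via hash
    card(P join A) = 100*120/(2) = 6000
    cost = 100 + 2*120*7 + 100 = 1880
step 3: join C via nl_idx
    card(P join C) = 6000*100/(25) = 24000
    cost = 1880 + 6000*7 + 24000 = 67880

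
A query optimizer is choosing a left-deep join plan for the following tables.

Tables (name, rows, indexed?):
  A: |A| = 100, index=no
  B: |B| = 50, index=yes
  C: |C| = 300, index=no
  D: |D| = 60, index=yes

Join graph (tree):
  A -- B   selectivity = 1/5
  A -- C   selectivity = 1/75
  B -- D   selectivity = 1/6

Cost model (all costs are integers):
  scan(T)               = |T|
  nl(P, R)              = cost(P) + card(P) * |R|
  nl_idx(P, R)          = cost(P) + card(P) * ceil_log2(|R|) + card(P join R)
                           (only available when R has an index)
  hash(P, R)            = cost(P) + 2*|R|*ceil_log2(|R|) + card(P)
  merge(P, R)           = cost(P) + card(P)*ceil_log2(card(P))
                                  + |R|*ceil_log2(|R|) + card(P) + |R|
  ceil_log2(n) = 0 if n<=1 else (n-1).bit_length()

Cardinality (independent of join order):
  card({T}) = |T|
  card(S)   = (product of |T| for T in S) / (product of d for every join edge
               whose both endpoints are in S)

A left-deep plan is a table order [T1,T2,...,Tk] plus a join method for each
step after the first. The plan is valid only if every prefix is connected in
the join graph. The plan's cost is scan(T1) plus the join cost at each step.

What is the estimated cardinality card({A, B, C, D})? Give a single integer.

Tables in S: A(100), B(50), C(300), D(60)
Edges inside S: A-B(d=5), A-C(d=75), B-D(d=6)
numerator = 100 * 50 * 300 * 60 = 90000000
denominator = 5 * 75 * 6 = 2250
card(S) = 90000000 / 2250 = 40000

40000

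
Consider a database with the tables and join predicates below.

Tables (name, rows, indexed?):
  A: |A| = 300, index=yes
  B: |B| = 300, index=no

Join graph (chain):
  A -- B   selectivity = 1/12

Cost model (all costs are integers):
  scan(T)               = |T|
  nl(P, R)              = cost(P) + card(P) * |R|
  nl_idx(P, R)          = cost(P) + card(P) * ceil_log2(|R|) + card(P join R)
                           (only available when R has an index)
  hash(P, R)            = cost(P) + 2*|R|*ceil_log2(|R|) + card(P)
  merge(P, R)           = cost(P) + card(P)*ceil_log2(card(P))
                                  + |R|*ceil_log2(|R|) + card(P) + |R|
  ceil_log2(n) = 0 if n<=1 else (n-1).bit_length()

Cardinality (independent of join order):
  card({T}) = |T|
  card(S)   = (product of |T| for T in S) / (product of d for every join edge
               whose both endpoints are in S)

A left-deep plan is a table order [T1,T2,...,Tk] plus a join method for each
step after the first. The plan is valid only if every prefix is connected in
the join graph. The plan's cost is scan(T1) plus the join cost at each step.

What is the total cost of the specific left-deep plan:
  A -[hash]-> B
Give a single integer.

step 1: scan A: cost=300, card=300
step 2: join B via hash
    card(P join B) = 300*300/(12) = 7500
    cost = 300 + 2*300*9 + 300 = 6000

6000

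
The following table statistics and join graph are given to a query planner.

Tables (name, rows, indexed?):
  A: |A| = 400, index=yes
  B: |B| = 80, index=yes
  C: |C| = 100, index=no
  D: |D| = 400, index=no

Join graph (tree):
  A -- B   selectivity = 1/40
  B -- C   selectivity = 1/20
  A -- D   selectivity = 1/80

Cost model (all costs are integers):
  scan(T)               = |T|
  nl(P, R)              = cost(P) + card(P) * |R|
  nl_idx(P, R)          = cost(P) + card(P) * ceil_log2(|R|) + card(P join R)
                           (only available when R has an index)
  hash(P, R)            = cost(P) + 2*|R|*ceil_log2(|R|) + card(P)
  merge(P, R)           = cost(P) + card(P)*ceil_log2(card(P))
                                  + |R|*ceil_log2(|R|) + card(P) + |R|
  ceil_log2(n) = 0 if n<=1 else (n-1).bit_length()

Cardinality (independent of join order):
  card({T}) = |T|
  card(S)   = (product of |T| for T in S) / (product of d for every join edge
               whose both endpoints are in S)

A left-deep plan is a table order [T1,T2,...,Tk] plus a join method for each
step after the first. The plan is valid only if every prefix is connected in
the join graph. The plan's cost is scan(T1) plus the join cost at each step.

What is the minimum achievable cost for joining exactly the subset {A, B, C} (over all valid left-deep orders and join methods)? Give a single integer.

Selinger DP over subsets of {A,B,C}:
  {A}: scan cost=400, card=400
  {B}: scan cost=80, card=80
  {C}: scan cost=100, card=100
  {AB}: card=800; try (A,nl_idx)→1600, (B,hash)→1920, (B,nl_idx)→4000, (A,merge)→4720, (B,merge)→5040, (A,hash)→7360 …(+2); best=1600 via (A,nl_idx)
  {BC}: card=400; try (B,nl_idx)→1200, (B,hash)→1320, (C,merge)→1520, (B,merge)→1540, (C,hash)→1560, (C,nl)→8080 …(+1); best=1200 via (B,nl_idx)
  {ABC}: card=4000; try (C,hash)→3800, (A,hash)→8800, (A,nl_idx)→8800, (A,merge)→9200, (C,merge)→11200, (C,nl)→81600 …(+1); best=3800 via (C,hash)

3800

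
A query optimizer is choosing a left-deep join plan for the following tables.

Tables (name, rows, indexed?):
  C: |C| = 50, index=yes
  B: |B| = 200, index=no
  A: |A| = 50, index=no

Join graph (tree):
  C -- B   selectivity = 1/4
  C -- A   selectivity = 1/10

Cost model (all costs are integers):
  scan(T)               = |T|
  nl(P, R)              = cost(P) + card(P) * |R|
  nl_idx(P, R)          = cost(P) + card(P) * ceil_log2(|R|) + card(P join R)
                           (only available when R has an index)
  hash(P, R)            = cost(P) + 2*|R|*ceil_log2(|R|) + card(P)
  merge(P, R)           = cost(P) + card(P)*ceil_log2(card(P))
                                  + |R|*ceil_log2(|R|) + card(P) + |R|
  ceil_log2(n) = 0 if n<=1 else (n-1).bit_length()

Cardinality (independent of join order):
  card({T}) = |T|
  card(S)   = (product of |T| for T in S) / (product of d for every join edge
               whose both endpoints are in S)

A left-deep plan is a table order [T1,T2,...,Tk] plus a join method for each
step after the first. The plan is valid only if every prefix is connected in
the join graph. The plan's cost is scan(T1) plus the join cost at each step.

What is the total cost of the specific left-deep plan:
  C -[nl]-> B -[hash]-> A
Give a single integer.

step 1: scan C: cost=50, card=50
step 2: join B via nl
    card(P join B) = 50*200/(4) = 2500
    cost = 50 + 50*200 = 10050
step 3: join A via hash
    card(P join A) = 2500*50/(10) = 12500
    cost = 10050 + 2*50*6 + 2500 = 13150

13150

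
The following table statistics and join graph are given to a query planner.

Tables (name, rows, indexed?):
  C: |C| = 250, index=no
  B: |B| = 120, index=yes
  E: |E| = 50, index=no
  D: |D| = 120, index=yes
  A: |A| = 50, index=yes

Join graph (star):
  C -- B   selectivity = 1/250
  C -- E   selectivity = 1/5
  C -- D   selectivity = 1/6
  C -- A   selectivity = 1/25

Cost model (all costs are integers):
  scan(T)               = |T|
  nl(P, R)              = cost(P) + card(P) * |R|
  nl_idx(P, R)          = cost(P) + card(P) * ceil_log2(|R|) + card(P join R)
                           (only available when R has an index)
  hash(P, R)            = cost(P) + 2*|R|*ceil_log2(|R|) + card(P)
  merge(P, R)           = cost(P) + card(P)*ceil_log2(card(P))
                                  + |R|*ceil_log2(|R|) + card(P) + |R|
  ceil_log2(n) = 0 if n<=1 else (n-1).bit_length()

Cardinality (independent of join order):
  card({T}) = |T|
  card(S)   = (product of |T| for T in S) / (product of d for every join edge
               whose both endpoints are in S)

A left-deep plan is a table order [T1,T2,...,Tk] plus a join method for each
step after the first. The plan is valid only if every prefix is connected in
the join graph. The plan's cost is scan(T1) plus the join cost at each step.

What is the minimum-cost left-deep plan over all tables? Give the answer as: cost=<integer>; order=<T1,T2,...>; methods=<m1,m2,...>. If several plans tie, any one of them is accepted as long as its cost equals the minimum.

Selinger DP (subsets sized 1..n):
  {C}: scan cost=250, card=250
  {B}: scan cost=120, card=120
  {E}: scan cost=50, card=50
  {D}: scan cost=120, card=120
  {A}: scan cost=50, card=50
  {BC}: card=120; try (B,nl_idx)→2120, (B,hash)→2180, (C,merge)→3330, (B,merge)→3460, (C,hash)→4240, (C,nl)→30120 …(+1); best=2120 via (B,nl_idx)
  {CE}: card=2500; try (E,hash)→1100, (C,merge)→2650, (E,merge)→2850, (C,hash)→4100, (C,nl)→12550, (E,nl)→12750; best=1100 via (E,hash)
  {CD}: card=5000; try (D,hash)→2180, (C,merge)→3330, (D,merge)→3460, (C,hash)→4240, (D,nl_idx)→7000, (C,nl)→30120 …(+1); best=2180 via (D,hash)
  {AC}: card=500; try (A,hash)→1100, (A,nl_idx)→2250, (C,merge)→2650, (A,merge)→2850, (C,hash)→4100, (C,nl)→12550 …(+1); best=1100 via (A,hash)
  {BCE}: card=1200; try (E,hash)→2840, (E,merge)→3430, (B,hash)→5280, (E,nl)→8120, (B,nl_idx)→19800, (B,merge)→34560 …(+1); best=2840 via (E,hash)
  {BCD}: card=2400; try (D,hash)→3920, (D,merge)→4040, (D,nl_idx)→5360, (B,hash)→8860, (D,nl)→16520, (B,nl_idx)→39580 …(+2); best=3920 via (D,hash)
  {ABC}: card=240; try (A,hash)→2840, (A,nl_idx)→3080, (B,hash)→3280, (A,merge)→3430, (B,nl_idx)→4840, (B,merge)→7060 …(+2); best=2840 via (A,hash)
  {CDE}: card=50000; try (D,hash)→5280, (E,hash)→7780, (D,merge)→34560, (D,nl_idx)→68600, (E,merge)→72530, (E,nl)→252180 …(+1); best=5280 via (D,hash)
  {ACE}: card=5000; try (E,hash)→2200, (A,hash)→4200, (E,merge)→6450, (A,nl_idx)→21100, (E,nl)→26100, (A,merge)→33950 …(+1); best=2200 via (E,hash)
  {ACD}: card=10000; try (D,hash)→3280, (D,merge)→7060, (A,hash)→7780, (D,nl_idx)→14600, (A,nl_idx)→42180, (D,nl)→61100 …(+2); best=3280 via (D,hash)
  {BCDE}: card=24000; try (D,hash)→5720, (E,hash)→6920, (D,merge)→18200, (D,nl_idx)→35240, (E,merge)→35470, (B,hash)→56960 …(+5); best=5720 via (D,hash)
  {ABCE}: card=2400; try (E,hash)→3680, (A,hash)→4640, (E,merge)→5350, (B,hash)→8880, (A,nl_idx)→12440, (E,nl)→14840 …(+5); best=3680 via (E,hash)
  {ABCD}: card=4800; try (D,hash)→4760, (D,merge)→5960, (A,hash)→6920, (D,nl_idx)→9320, (B,hash)→14960, (A,nl_idx)→23120 …(+6); best=4760 via (D,hash)
  {ACDE}: card=100000; try (D,hash)→8880, (E,hash)→13880, (A,hash)→55880, (D,merge)→73160, (D,nl_idx)→137200, (E,merge)→153630 …(+5); best=8880 via (D,hash)
  {ABCDE}: card=48000; try (D,hash)→7760, (E,hash)→10160, (A,hash)→30320, (D,merge)→35840, (D,nl_idx)→68480, (E,merge)→72310 …(+9); best=7760 via (D,hash)

cost=7760; order=C,B,A,E,D; methods=nl_idx,hash,hash,hash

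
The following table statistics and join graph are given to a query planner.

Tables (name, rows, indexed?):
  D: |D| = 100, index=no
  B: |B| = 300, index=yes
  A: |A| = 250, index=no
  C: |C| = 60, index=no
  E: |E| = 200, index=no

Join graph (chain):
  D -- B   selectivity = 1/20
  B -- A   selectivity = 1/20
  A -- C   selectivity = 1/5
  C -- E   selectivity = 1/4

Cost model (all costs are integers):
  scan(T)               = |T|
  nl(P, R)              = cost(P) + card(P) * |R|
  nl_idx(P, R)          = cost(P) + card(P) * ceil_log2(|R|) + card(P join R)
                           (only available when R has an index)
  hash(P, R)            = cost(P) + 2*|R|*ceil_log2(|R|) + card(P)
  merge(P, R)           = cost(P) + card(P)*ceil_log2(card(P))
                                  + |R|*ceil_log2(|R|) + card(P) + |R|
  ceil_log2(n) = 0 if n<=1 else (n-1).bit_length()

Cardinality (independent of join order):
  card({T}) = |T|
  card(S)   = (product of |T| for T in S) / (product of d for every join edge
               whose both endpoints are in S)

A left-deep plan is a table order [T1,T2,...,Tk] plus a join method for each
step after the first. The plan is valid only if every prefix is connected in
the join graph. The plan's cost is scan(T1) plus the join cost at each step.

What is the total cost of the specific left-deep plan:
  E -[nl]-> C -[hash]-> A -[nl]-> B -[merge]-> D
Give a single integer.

step 1: scan E: cost=200, card=200
step 2: join C via nl
    card(P join C) = 200*60/(4) = 3000
    cost = 200 + 200*60 = 12200
step 3: join A via hash
    card(P join A) = 3000*250/(5) = 150000
    cost = 12200 + 2*250*8 + 3000 = 19200
step 4: join B via nl
    card(P join B) = 150000*300/(20) = 2250000
    cost = 19200 + 150000*300 = 45019200
step 5: join D via merge
    card(P join D) = 2250000*100/(20) = 11250000
    cost = 45019200 + 2250000*22 + 100*7 + 2250000 + 100 = 96770000

96770000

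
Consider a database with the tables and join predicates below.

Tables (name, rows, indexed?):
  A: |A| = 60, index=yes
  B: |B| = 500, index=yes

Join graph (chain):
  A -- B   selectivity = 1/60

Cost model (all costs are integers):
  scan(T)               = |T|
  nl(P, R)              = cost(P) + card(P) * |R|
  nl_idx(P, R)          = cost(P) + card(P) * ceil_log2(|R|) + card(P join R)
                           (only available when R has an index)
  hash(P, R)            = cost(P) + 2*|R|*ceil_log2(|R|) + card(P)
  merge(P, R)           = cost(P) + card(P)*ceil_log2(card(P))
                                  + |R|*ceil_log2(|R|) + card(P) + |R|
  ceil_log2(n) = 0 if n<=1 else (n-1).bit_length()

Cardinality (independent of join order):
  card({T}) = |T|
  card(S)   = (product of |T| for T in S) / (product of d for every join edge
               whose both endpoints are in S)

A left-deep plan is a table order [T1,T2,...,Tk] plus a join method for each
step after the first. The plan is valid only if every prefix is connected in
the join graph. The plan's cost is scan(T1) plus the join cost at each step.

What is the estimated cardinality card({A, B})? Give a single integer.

Tables in S: A(60), B(500)
Edges inside S: A-B(d=60)
numerator = 60 * 500 = 30000
denominator = 60 = 60
card(S) = 30000 / 60 = 500

500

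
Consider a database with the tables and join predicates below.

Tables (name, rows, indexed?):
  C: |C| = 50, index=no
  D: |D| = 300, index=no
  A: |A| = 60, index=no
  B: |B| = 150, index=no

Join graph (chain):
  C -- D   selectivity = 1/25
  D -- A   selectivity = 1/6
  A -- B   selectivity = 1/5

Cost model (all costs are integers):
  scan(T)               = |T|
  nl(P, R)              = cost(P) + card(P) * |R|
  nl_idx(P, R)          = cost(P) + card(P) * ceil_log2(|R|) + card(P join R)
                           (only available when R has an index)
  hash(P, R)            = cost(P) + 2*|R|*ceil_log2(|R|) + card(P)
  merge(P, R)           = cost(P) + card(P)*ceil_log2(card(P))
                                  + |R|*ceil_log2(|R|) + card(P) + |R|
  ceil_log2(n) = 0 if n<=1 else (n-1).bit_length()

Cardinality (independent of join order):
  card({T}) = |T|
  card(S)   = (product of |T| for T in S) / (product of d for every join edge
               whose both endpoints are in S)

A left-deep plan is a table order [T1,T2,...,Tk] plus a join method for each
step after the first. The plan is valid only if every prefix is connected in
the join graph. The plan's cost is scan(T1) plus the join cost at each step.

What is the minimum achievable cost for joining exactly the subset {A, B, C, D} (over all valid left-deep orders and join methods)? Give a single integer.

10920

Selinger DP over subsets of {A,B,C,D}:
  {C}: scan cost=50, card=50
  {D}: scan cost=300, card=300
  {A}: scan cost=60, card=60
  {B}: scan cost=150, card=150
  {CD}: card=600; try (C,hash)→1200, (D,merge)→3400, (C,merge)→3650, (D,hash)→5500, (D,nl)→15050, (C,nl)→15300; best=1200 via (C,hash)
  {AD}: card=3000; try (A,hash)→1320, (D,merge)→3480, (A,merge)→3720, (D,hash)→5520, (D,nl)→18060, (A,nl)→18300; best=1320 via (A,hash)
  {AB}: card=1800; try (A,hash)→1020, (B,merge)→1830, (A,merge)→1920, (B,hash)→2520, (B,nl)→9060, (A,nl)→9150; best=1020 via (A,hash)
  {ACD}: card=6000; try (A,hash)→2520, (C,hash)→4920, (A,merge)→8220, (A,nl)→37200, (C,merge)→40670, (C,nl)→151320; best=2520 via (A,hash)
  {ABD}: card=90000; try (B,hash)→6720, (D,hash)→8220, (D,merge)→25620, (B,merge)→41670, (B,nl)→451320, (D,nl)→541020; best=6720 via (B,hash)
  {ABCD}: card=180000; try (B,hash)→10920, (B,merge)→87870, (C,hash)→97320, (B,nl)→902520, (C,merge)→1627070, (C,nl)→4506720; best=10920 via (B,hash)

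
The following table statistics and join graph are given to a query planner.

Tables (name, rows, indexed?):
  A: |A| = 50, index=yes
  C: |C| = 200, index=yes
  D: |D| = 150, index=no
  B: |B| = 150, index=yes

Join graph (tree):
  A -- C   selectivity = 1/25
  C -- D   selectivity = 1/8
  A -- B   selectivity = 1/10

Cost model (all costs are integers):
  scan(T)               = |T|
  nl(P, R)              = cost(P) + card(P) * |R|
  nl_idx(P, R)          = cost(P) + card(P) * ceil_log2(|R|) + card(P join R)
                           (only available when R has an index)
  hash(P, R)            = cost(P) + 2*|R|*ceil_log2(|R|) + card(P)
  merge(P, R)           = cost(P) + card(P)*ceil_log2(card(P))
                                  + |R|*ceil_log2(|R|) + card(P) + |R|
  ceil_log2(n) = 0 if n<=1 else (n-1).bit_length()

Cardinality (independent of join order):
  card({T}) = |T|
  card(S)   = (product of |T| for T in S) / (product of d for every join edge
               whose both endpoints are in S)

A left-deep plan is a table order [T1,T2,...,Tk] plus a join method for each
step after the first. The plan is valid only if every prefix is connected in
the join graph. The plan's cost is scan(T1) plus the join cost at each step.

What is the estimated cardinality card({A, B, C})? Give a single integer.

6000

Tables in S: A(50), B(150), C(200)
Edges inside S: A-C(d=25), A-B(d=10)
numerator = 50 * 150 * 200 = 1500000
denominator = 25 * 10 = 250
card(S) = 1500000 / 250 = 6000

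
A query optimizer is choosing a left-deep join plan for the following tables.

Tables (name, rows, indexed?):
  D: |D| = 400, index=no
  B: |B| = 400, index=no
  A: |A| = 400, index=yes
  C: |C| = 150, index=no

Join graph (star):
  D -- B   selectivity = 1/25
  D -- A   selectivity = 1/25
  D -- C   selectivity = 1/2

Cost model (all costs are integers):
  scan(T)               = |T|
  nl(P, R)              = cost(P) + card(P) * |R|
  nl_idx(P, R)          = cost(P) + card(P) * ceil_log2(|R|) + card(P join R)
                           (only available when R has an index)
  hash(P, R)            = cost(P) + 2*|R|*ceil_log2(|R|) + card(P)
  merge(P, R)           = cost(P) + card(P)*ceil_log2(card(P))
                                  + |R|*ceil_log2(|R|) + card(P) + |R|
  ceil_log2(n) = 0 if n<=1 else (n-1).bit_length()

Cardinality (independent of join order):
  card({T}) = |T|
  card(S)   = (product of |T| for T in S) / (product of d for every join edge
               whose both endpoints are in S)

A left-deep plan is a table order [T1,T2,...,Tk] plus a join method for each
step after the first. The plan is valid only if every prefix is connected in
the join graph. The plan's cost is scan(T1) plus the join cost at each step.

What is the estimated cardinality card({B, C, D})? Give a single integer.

Tables in S: B(400), C(150), D(400)
Edges inside S: D-B(d=25), D-C(d=2)
numerator = 400 * 150 * 400 = 24000000
denominator = 25 * 2 = 50
card(S) = 24000000 / 50 = 480000

480000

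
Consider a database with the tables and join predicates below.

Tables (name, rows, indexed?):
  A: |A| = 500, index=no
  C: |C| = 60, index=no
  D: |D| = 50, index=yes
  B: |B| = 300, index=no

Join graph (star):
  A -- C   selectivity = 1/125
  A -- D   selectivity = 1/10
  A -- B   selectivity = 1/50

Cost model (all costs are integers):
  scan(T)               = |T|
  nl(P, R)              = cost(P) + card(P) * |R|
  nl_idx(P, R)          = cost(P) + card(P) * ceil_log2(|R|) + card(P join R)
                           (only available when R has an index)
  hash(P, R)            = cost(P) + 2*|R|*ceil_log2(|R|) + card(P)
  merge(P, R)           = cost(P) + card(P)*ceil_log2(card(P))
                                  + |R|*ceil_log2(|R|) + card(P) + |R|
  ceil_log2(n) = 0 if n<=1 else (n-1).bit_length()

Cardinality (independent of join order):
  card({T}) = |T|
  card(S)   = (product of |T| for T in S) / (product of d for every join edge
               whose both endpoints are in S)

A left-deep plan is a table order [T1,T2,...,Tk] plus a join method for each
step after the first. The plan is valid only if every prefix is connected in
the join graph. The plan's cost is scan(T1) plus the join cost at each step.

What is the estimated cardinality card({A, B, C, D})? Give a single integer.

7200

Tables in S: A(500), B(300), C(60), D(50)
Edges inside S: A-C(d=125), A-D(d=10), A-B(d=50)
numerator = 500 * 300 * 60 * 50 = 450000000
denominator = 125 * 10 * 50 = 62500
card(S) = 450000000 / 62500 = 7200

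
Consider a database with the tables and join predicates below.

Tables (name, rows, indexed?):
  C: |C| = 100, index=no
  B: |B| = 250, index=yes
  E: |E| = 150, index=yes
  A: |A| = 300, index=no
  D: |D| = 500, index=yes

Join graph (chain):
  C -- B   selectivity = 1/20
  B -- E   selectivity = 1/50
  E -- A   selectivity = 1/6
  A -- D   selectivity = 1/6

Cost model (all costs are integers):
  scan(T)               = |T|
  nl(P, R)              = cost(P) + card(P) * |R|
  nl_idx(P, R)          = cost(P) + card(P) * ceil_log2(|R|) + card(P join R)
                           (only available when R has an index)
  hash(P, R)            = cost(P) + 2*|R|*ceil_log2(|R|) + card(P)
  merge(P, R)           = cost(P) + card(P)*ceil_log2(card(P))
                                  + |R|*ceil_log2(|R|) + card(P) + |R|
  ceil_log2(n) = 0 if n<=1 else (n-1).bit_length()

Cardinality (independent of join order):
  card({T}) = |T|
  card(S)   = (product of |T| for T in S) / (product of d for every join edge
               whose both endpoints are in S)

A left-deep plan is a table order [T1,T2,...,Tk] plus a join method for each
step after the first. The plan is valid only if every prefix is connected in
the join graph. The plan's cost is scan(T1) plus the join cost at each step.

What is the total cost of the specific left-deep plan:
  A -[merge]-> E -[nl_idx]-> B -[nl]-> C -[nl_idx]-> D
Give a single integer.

21164650

step 1: scan A: cost=300, card=300
step 2: join E via merge
    card(P join E) = 300*150/(6) = 7500
    cost = 300 + 300*9 + 150*8 + 300 + 150 = 4650
step 3: join B via nl_idx
    card(P join B) = 7500*250/(50) = 37500
    cost = 4650 + 7500*8 + 37500 = 102150
step 4: join C via nl
    card(P join C) = 37500*100/(20) = 187500
    cost = 102150 + 37500*100 = 3852150
step 5: join D via nl_idx
    card(P join D) = 187500*500/(6) = 15625000
    cost = 3852150 + 187500*9 + 15625000 = 21164650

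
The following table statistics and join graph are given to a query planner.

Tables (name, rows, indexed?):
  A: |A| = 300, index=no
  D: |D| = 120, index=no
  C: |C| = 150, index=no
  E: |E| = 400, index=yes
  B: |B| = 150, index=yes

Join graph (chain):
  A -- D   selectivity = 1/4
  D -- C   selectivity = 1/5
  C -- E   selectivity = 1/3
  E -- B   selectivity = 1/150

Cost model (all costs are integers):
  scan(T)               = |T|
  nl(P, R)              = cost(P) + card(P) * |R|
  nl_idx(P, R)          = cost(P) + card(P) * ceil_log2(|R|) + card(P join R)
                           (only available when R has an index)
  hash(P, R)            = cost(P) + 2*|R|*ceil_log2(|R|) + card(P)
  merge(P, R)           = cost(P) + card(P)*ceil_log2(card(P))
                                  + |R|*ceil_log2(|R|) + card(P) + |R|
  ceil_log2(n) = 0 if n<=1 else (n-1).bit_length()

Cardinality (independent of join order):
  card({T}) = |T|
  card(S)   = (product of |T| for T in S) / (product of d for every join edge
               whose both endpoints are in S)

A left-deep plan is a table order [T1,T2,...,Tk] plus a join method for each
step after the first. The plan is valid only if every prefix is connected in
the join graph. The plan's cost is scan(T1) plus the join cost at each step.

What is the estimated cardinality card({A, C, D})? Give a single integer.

270000

Tables in S: A(300), C(150), D(120)
Edges inside S: A-D(d=4), D-C(d=5)
numerator = 300 * 150 * 120 = 5400000
denominator = 4 * 5 = 20
card(S) = 5400000 / 20 = 270000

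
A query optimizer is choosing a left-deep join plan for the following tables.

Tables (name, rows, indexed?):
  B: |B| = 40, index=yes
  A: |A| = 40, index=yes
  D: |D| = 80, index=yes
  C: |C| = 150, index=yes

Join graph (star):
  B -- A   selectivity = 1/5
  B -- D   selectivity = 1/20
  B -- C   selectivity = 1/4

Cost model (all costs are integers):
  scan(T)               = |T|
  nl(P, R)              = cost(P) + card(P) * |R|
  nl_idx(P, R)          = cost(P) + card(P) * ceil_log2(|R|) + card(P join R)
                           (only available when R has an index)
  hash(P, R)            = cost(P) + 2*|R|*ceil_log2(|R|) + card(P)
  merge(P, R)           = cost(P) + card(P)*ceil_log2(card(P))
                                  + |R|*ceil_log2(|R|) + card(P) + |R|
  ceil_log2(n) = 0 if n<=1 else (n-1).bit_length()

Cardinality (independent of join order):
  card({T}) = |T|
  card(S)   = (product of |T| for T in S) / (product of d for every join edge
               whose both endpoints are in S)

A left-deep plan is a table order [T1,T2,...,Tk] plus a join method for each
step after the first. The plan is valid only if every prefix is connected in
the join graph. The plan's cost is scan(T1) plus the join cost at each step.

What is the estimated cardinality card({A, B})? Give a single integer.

Tables in S: A(40), B(40)
Edges inside S: B-A(d=5)
numerator = 40 * 40 = 1600
denominator = 5 = 5
card(S) = 1600 / 5 = 320

320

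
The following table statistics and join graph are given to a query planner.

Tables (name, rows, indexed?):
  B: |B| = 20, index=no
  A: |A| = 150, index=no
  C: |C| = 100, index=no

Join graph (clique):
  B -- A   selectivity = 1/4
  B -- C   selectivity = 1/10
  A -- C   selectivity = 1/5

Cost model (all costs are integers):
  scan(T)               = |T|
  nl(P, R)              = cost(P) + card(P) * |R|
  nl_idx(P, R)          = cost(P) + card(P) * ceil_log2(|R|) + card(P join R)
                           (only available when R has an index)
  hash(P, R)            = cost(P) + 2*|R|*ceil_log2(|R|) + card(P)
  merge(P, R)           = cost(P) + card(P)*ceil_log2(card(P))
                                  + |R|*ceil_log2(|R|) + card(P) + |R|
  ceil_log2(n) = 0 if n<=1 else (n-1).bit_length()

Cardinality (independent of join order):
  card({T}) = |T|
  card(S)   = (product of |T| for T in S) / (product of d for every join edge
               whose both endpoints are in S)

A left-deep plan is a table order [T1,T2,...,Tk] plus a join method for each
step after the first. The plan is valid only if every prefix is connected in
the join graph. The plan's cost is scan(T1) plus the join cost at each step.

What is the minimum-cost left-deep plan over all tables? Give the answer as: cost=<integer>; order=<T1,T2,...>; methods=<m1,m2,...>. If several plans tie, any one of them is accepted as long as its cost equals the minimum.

cost=2650; order=A,B,C; methods=hash,hash

Selinger DP (subsets sized 1..n):
  {B}: scan cost=20, card=20
  {A}: scan cost=150, card=150
  {C}: scan cost=100, card=100
  {AB}: card=750; try (B,hash)→500, (A,merge)→1490, (B,merge)→1620, (A,hash)→2440, (A,nl)→3020, (B,nl)→3150; best=500 via (B,hash)
  {BC}: card=200; try (B,hash)→400, (C,merge)→940, (B,merge)→1020, (C,hash)→1440, (C,nl)→2020, (B,nl)→2100; best=400 via (B,hash)
  {AC}: card=3000; try (C,hash)→1700, (A,merge)→2250, (C,merge)→2300, (A,hash)→2600, (A,nl)→15100, (C,nl)→15150; best=1700 via (C,hash)
  {ABC}: card=1500; try (C,hash)→2650, (A,hash)→3000, (A,merge)→3550, (B,hash)→4900, (C,merge)→9550, (A,nl)→30400 …(+3); best=2650 via (C,hash)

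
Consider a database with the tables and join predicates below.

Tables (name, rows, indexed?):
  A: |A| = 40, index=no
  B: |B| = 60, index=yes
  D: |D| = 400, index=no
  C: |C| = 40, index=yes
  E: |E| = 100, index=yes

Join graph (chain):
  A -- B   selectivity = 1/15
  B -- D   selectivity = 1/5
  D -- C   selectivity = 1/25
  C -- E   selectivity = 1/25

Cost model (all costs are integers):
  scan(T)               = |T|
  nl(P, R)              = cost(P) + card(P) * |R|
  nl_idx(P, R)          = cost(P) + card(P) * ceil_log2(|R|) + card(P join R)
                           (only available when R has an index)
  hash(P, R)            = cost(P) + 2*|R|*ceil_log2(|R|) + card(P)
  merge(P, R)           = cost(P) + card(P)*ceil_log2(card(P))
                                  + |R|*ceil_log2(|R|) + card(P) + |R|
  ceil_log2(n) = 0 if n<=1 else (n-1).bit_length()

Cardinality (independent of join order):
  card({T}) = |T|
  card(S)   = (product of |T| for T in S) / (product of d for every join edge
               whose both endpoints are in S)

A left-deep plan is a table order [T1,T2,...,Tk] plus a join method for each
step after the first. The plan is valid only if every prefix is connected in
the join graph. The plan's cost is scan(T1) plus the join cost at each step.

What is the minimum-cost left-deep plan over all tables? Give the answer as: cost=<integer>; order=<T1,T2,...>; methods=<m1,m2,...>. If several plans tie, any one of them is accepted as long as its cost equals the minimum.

cost=32680; order=D,C,B,A,E; methods=hash,hash,hash,hash

Selinger DP (subsets sized 1..n):
  {A}: scan cost=40, card=40
  {B}: scan cost=60, card=60
  {D}: scan cost=400, card=400
  {C}: scan cost=40, card=40
  {E}: scan cost=100, card=100
  {AB}: card=160; try (B,nl_idx)→440, (A,hash)→600, (B,merge)→740, (A,merge)→760, (B,hash)→800, (B,nl)→2440 …(+1); best=440 via (B,nl_idx)
  {BD}: card=4800; try (B,hash)→1520, (D,merge)→4480, (B,merge)→4820, (D,hash)→7320, (B,nl_idx)→7600, (D,nl)→24060 …(+1); best=1520 via (B,hash)
  {CD}: card=640; try (C,hash)→1280, (C,nl_idx)→3440, (D,merge)→4320, (C,merge)→4680, (D,hash)→7280, (D,nl)→16040 …(+1); best=1280 via (C,hash)
  {CE}: card=160; try (E,nl_idx)→480, (C,hash)→680, (C,nl_idx)→860, (E,merge)→1120, (C,merge)→1180, (E,hash)→1480 …(+2); best=480 via (E,nl_idx)
  {ABD}: card=12800; try (D,merge)→5880, (A,hash)→6800, (D,hash)→7800, (D,nl)→64440, (A,merge)→69000, (A,nl)→193520; best=5880 via (D,merge)
  {BCD}: card=7680; try (B,hash)→2640, (C,hash)→6800, (B,merge)→8740, (B,nl_idx)→12800, (C,nl_idx)→38000, (B,nl)→39680 …(+2); best=2640 via (B,hash)
  {CDE}: card=2560; try (E,hash)→3320, (D,merge)→5920, (D,hash)→7840, (E,nl_idx)→8320, (E,merge)→9120, (D,nl)→64480 …(+1); best=3320 via (E,hash)
  {ABCD}: card=20480; try (A,hash)→10800, (C,hash)→19160, (C,nl_idx)→103160, (A,merge)→110440, (C,merge)→198160, (A,nl)→309840 …(+1); best=10800 via (A,hash)
  {BCDE}: card=30720; try (B,hash)→6600, (E,hash)→11720, (B,merge)→37020, (B,nl_idx)→49400, (E,nl_idx)→87120, (E,merge)→110960 …(+2); best=6600 via (B,hash)
  {ABCDE}: card=81920; try (E,hash)→32680, (A,hash)→37800, (E,nl_idx)→236080, (E,merge)→339280, (A,merge)→498400, (A,nl)→1235400 …(+1); best=32680 via (E,hash)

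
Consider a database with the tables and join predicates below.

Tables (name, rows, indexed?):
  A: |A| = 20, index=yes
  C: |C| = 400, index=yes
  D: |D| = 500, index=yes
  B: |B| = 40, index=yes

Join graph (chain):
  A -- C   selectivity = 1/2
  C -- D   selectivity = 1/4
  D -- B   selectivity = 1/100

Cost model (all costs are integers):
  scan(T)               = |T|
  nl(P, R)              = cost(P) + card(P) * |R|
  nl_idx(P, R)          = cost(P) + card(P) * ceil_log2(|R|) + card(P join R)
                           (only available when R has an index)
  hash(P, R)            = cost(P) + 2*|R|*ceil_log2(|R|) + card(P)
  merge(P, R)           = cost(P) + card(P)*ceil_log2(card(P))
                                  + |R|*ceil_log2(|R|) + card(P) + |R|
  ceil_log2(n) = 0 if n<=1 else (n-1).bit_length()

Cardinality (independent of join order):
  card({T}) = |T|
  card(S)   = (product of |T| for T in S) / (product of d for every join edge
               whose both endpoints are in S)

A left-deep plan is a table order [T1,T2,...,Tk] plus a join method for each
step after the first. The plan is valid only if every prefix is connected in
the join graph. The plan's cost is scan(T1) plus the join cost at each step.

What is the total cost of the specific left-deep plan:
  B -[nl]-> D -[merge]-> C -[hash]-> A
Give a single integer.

46040

step 1: scan B: cost=40, card=40
step 2: join D via nl
    card(P join D) = 40*500/(100) = 200
    cost = 40 + 40*500 = 20040
step 3: join C via merge
    card(P join C) = 200*400/(4) = 20000
    cost = 20040 + 200*8 + 400*9 + 200 + 400 = 25840
step 4: join A via hash
    card(P join A) = 20000*20/(2) = 200000
    cost = 25840 + 2*20*5 + 20000 = 46040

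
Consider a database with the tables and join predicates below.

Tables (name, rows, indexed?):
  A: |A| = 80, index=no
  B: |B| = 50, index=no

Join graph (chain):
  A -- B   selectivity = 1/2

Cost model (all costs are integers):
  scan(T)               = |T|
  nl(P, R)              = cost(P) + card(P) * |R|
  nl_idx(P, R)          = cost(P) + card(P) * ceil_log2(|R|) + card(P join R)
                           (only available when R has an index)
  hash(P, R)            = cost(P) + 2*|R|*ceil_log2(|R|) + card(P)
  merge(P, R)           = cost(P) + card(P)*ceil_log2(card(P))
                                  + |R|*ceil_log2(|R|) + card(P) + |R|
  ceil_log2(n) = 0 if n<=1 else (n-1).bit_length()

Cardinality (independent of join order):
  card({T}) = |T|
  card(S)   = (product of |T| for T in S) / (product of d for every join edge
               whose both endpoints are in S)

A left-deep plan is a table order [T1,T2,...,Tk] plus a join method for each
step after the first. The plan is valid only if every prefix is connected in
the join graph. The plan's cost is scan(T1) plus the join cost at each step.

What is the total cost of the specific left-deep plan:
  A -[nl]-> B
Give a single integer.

step 1: scan A: cost=80, card=80
step 2: join B via nl
    card(P join B) = 80*50/(2) = 2000
    cost = 80 + 80*50 = 4080

4080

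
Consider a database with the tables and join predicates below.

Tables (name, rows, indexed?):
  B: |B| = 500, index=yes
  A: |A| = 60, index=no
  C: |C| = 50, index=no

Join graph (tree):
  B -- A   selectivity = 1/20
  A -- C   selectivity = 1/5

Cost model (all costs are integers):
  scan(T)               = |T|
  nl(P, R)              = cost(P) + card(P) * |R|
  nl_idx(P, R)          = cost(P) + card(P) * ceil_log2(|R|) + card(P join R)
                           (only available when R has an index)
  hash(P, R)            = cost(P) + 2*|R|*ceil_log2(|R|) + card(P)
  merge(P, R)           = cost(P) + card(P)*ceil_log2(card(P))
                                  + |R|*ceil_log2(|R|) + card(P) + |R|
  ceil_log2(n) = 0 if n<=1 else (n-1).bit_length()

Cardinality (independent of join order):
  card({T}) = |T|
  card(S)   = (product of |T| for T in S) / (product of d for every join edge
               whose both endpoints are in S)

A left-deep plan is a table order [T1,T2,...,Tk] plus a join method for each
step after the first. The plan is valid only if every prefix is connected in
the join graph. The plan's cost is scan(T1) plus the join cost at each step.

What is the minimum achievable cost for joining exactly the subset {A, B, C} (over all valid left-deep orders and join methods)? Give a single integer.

3820

Selinger DP over subsets of {A,B,C}:
  {B}: scan cost=500, card=500
  {A}: scan cost=60, card=60
  {C}: scan cost=50, card=50
  {AB}: card=1500; try (A,hash)→1720, (B,nl_idx)→2100, (B,merge)→5480, (A,merge)→5920, (B,hash)→9120, (B,nl)→30060 …(+1); best=1720 via (A,hash)
  {AC}: card=600; try (C,hash)→720, (A,hash)→820, (A,merge)→820, (C,merge)→830, (A,nl)→3050, (C,nl)→3060; best=720 via (C,hash)
  {ABC}: card=15000; try (C,hash)→3820, (B,hash)→10320, (B,merge)→12320, (C,merge)→20070, (B,nl_idx)→21120, (C,nl)→76720 …(+1); best=3820 via (C,hash)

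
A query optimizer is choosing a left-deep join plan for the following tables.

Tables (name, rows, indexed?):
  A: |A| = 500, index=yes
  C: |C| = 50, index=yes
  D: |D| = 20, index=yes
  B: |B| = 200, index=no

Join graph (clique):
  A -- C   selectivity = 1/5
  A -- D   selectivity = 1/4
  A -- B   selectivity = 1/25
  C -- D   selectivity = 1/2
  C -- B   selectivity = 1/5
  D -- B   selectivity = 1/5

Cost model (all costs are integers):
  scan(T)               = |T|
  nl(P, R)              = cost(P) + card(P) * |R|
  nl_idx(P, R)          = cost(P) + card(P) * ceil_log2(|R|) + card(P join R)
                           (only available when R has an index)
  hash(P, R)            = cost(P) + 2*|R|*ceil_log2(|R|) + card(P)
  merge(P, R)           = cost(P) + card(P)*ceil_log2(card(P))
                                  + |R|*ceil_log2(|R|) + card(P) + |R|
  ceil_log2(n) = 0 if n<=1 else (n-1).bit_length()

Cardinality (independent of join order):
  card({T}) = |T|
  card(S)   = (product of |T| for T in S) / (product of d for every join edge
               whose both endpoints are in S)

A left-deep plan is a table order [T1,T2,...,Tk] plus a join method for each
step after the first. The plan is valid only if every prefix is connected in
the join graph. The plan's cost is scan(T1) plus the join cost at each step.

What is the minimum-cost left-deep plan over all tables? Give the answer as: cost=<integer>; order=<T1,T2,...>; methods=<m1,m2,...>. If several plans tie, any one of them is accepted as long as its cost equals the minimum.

cost=11500; order=A,D,B,C; methods=hash,hash,hash

Selinger DP (subsets sized 1..n):
  {A}: scan cost=500, card=500
  {C}: scan cost=50, card=50
  {D}: scan cost=20, card=20
  {B}: scan cost=200, card=200
  {AC}: card=5000; try (C,hash)→1600, (A,merge)→5400, (A,nl_idx)→5500, (C,merge)→5850, (C,nl_idx)→8500, (A,hash)→9100 …(+2); best=1600 via (C,hash)
  {AD}: card=2500; try (D,hash)→1200, (A,nl_idx)→2700, (A,merge)→5140, (D,nl_idx)→5500, (D,merge)→5620, (A,hash)→9040 …(+2); best=1200 via (D,hash)
  {AB}: card=4000; try (B,hash)→4200, (A,nl_idx)→6000, (A,merge)→7000, (B,merge)→7300, (A,hash)→9400, (A,nl)→100200 …(+1); best=4200 via (B,hash)
  {CD}: card=500; try (D,hash)→300, (C,merge)→490, (D,merge)→520, (C,hash)→640, (C,nl_idx)→640, (D,nl_idx)→800 …(+2); best=300 via (D,hash)
  {BC}: card=2000; try (C,hash)→1000, (B,merge)→2200, (C,merge)→2350, (B,hash)→3300, (C,nl_idx)→3400, (B,nl)→10050 …(+1); best=1000 via (C,hash)
  {BD}: card=800; try (D,hash)→600, (B,merge)→1940, (D,nl_idx)→2000, (D,merge)→2120, (B,hash)→3240, (B,nl)→4020 …(+1); best=600 via (D,hash)
  {ACD}: card=12500; try (C,hash)→4300, (D,hash)→6800, (A,hash)→9800, (A,merge)→10300, (A,nl_idx)→17300, (C,nl_idx)→28700 …(+6); best=4300 via (C,hash)
  {ABC}: card=8000; try (C,hash)→8800, (B,hash)→9800, (A,hash)→12000, (A,nl_idx)→27000, (A,merge)→30000, (C,nl_idx)→36200 …(+5); best=8800 via (C,hash)
  {ABD}: card=4000; try (B,hash)→6900, (D,hash)→8400, (A,hash)→10400, (A,nl_idx)→11800, (A,merge)→14400, (D,nl_idx)→28200 …(+5); best=6900 via (B,hash)
  {BCD}: card=4000; try (C,hash)→2000, (D,hash)→3200, (B,hash)→4000, (B,merge)→7100, (C,nl_idx)→9400, (C,merge)→9750 …(+5); best=2000 via (C,hash)
  {ABCD}: card=4000; try (C,hash)→11500, (A,hash)→15000, (D,hash)→17000, (B,hash)→20000, (C,nl_idx)→34900, (A,nl_idx)→42000 …(+9); best=11500 via (C,hash)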